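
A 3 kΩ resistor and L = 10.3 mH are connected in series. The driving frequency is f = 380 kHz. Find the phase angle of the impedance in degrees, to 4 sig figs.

ω = 2πf = 2.388e+06 rad/s
X_L = ωL = 24590 Ω
Z = 3000 + j24590 Ω
|Z| = √(3000² + 24590²) = 24770 Ω
∠Z = arctan(24590/3000) = 83.04°

83.04°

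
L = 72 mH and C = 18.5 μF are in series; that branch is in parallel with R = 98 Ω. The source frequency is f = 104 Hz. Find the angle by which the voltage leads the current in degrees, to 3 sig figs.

-70.0°

ω = 2πf = 653.5 rad/s
X_L = ωL = 47.0 Ω
X_C = 1/(ωC) = 82.7 Ω
Branch 1: Z₁ = R = 98.0 Ω
Branch 2 (series LC): Z₂ = j(X_L − X_C) = −j35.7 Ω
Parallel: Z = Z₁Z₂/(Z₁+Z₂), |Z| = 33.5 Ω, ∠Z = -70.0°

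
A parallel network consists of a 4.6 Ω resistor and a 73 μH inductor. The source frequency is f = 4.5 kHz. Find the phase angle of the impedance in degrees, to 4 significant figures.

65.83°

ω = 2πf = 28270 rad/s
X_L = ωL = 2.064 Ω
Parallel: admittances add. Y = 1/R + 1/(jωL)
Y = (0.2174 − j0.4845) S
|Y| = 0.5310 S → |Z| = 1/|Y| = 1.883 Ω, ∠Z = −∠Y = 65.83°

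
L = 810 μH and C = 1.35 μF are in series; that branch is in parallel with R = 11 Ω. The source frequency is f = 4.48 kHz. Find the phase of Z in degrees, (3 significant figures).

-72.3°

ω = 2πf = 28150 rad/s
X_L = ωL = 22.8 Ω
X_C = 1/(ωC) = 26.3 Ω
Branch 1: Z₁ = R = 11.0 Ω
Branch 2 (series LC): Z₂ = j(X_L − X_C) = −j3.51 Ω
Parallel: Z = Z₁Z₂/(Z₁+Z₂), |Z| = 3.35 Ω, ∠Z = -72.3°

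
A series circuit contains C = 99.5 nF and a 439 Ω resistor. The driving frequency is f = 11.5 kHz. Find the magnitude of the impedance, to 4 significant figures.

ω = 2πf = 72260 rad/s
X_C = 1/(ωC) = 139.1 Ω
Z = 439.0 − j139.1 Ω
|Z| = √(439.0² + 139.1²) = 460.5 Ω

460.5 Ω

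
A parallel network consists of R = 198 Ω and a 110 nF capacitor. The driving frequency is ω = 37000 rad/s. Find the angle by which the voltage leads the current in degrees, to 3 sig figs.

-38.9°

X_C = 1/(ωC) = 246 Ω
Parallel: admittances add. Y = 1/R + jωC
Y = (0.00505 + j0.00407) S
|Y| = 0.00649 S → |Z| = 1/|Y| = 154 Ω, ∠Z = −∠Y = -38.9°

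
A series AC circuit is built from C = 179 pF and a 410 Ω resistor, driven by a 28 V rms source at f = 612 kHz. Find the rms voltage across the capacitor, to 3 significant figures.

26.9 V

ω = 2πf = 3.845e+06 rad/s
X_C = 1/(ωC) = 1450 Ω
Z = 410 − j1450 Ω
|Z| = √(410² + 1450²) = 1510 Ω
I = V/|Z| = 18.5 mA
V_C = I·|Z_C| = 0.0185 × 1450 = 26.9 V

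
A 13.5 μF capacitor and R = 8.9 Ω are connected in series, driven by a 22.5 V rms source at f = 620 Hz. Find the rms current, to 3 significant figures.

1.07 A

ω = 2πf = 3896 rad/s
X_C = 1/(ωC) = 19.0 Ω
Z = 8.90 − j19.0 Ω
|Z| = √(8.90² + 19.0²) = 21.0 Ω
I = V/|Z| = 22.5/21.0 = 1.07 A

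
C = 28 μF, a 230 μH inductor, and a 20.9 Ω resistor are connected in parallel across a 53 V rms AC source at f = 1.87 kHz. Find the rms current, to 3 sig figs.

3.34 A

ω = 2πf = 11750 rad/s
X_L = ωL = 2.70 Ω
X_C = 1/(ωC) = 3.04 Ω
Parallel: admittances add. Y = 1/R + 1/(jωL) + jωC
Y = (0.0478 − j0.0411) S
|Y| = 0.0630 S → |Z| = 1/|Y| = 15.9 Ω, ∠Z = −∠Y = 40.6°
I = V/|Z| = 53/15.9 = 3.34 A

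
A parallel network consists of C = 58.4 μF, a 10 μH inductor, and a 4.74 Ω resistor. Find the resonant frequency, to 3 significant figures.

6.59 kHz

ω₀ = 1/√(LC) = 1/√(1e-05 × 5.84e-05) = 41380 rad/s
f₀ = ω₀/(2π) = 6.59 kHz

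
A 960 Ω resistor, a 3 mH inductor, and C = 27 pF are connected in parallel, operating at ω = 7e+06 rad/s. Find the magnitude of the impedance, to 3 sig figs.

951 Ω

X_L = ωL = 21000 Ω
X_C = 1/(ωC) = 5290 Ω
Parallel: admittances add. Y = 1/R + 1/(jωL) + jωC
Y = (0.00104 + j0.000141) S
|Y| = 0.00105 S → |Z| = 1/|Y| = 951 Ω, ∠Z = −∠Y = -7.73°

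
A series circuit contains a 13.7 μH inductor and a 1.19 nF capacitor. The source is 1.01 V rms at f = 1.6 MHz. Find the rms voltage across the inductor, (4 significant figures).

2.569 V

ω = 2πf = 1.005e+07 rad/s
X_L = ωL = 137.7 Ω
X_C = 1/(ωC) = 83.59 Ω
Net reactance X = X_L − X_C = 54.14 Ω
Z = j54.14 Ω
|Z| = √(0² + 54.14²) = 54.14 Ω
I = V/|Z| = 18.66 mA
V_L = I·|Z_L| = 0.01866 × 137.7 = 2.569 V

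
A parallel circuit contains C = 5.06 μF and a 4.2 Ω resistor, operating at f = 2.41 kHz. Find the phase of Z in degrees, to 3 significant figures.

ω = 2πf = 15140 rad/s
X_C = 1/(ωC) = 13.1 Ω
Parallel: admittances add. Y = 1/R + jωC
Y = (0.238 + j0.0766) S
|Y| = 0.250 S → |Z| = 1/|Y| = 4.00 Ω, ∠Z = −∠Y = -17.8°

-17.8°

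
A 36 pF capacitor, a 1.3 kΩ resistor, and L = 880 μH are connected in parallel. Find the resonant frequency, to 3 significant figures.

894 kHz

ω₀ = 1/√(LC) = 1/√(0.00088 × 3.6e-11) = 5.618e+06 rad/s
f₀ = ω₀/(2π) = 894 kHz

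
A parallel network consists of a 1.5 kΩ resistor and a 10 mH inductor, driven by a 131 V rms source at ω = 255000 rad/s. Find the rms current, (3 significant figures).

X_L = ωL = 2550 Ω
Parallel: admittances add. Y = 1/R + 1/(jωL)
Y = (0.000667 − j0.000392) S
|Y| = 0.000773 S → |Z| = 1/|Y| = 1290 Ω, ∠Z = −∠Y = 30.5°
I = V/|Z| = 131/1290 = 101 mA

101 mA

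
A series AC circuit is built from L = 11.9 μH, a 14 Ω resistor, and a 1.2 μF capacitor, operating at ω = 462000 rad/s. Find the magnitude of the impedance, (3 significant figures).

X_L = ωL = 5.50 Ω
X_C = 1/(ωC) = 1.80 Ω
Net reactance X = X_L − X_C = 3.69 Ω
Z = 14.0 + j3.69 Ω
|Z| = √(14.0² + 3.69²) = 14.5 Ω

14.5 Ω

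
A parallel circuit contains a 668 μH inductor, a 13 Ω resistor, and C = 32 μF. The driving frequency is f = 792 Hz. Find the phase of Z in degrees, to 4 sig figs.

61.49°

ω = 2πf = 4976 rad/s
X_L = ωL = 3.324 Ω
X_C = 1/(ωC) = 6.280 Ω
Parallel: admittances add. Y = 1/R + 1/(jωL) + jωC
Y = (0.07692 − j0.1416) S
|Y| = 0.1611 S → |Z| = 1/|Y| = 6.206 Ω, ∠Z = −∠Y = 61.49°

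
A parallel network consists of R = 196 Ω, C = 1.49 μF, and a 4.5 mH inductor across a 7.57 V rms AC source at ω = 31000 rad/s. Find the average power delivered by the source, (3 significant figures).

292 mW

X_L = ωL = 140 Ω
X_C = 1/(ωC) = 21.6 Ω
Parallel: admittances add. Y = 1/R + 1/(jωL) + jωC
Y = (0.00510 + j0.0390) S
|Y| = 0.0394 S → |Z| = 1/|Y| = 25.4 Ω, ∠Z = −∠Y = -82.6°
I = V/|Z| = 298 mA
P = VI cos φ = 7.57 × 0.298 × cos(-82.6°) = 292 mW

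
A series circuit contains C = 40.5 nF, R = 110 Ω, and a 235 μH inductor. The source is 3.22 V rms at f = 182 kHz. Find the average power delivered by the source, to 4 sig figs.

15.59 mW

ω = 2πf = 1.144e+06 rad/s
X_L = ωL = 268.7 Ω
X_C = 1/(ωC) = 21.59 Ω
Net reactance X = X_L − X_C = 247.1 Ω
Z = 110.0 + j247.1 Ω
|Z| = √(110.0² + 247.1²) = 270.5 Ω
∠Z = arctan(247.1/110.0) = 66.01°
I = V/|Z| = 11.90 mA
P = VI cos φ = 3.22 × 0.01190 × cos(66.01°) = 15.59 mW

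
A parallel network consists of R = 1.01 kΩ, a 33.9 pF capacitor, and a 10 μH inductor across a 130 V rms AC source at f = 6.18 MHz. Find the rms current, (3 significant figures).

208 mA

ω = 2πf = 3.883e+07 rad/s
X_L = ωL = 388 Ω
X_C = 1/(ωC) = 760 Ω
Parallel: admittances add. Y = 1/R + 1/(jωL) + jωC
Y = (0.000990 − j0.00126) S
|Y| = 0.00160 S → |Z| = 1/|Y| = 624 Ω, ∠Z = −∠Y = 51.8°
I = V/|Z| = 130/624 = 208 mA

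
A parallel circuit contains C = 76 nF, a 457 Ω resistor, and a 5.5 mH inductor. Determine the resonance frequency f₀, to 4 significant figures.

7.785 kHz

ω₀ = 1/√(LC) = 1/√(0.0055 × 7.6e-08) = 48910 rad/s
f₀ = ω₀/(2π) = 7.785 kHz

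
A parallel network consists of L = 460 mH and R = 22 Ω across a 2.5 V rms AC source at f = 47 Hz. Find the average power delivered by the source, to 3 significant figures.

ω = 2πf = 295.3 rad/s
X_L = ωL = 136 Ω
Parallel: admittances add. Y = 1/R + 1/(jωL)
Y = (0.0455 − j0.00736) S
|Y| = 0.0460 S → |Z| = 1/|Y| = 21.7 Ω, ∠Z = −∠Y = 9.20°
I = V/|Z| = 115 mA
P = VI cos φ = 2.5 × 0.115 × cos(9.20°) = 284 mW

284 mW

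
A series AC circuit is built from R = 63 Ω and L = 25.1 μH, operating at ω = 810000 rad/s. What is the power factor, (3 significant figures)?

0.952

X_L = ωL = 20.3 Ω
Z = 63.0 + j20.3 Ω
|Z| = √(63.0² + 20.3²) = 66.2 Ω
∠Z = arctan(20.3/63.0) = 17.9°
cos φ = cos(17.9°) = 0.952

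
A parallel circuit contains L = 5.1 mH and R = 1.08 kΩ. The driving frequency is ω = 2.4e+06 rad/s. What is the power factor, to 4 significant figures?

X_L = ωL = 12240 Ω
Parallel: admittances add. Y = 1/R + 1/(jωL)
Y = (0.0009259 − j8.17e-05) S
|Y| = 0.0009295 S → |Z| = 1/|Y| = 1076 Ω, ∠Z = −∠Y = 5.042°
cos φ = cos(5.042°) = 0.9961

0.9961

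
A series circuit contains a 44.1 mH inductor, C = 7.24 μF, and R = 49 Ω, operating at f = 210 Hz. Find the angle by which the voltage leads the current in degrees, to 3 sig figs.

-43.5°

ω = 2πf = 1319 rad/s
X_L = ωL = 58.2 Ω
X_C = 1/(ωC) = 105 Ω
Net reactance X = X_L − X_C = -46.5 Ω
Z = 49.0 − j46.5 Ω
|Z| = √(49.0² + 46.5²) = 67.5 Ω
∠Z = arctan(-46.5/49.0) = -43.5°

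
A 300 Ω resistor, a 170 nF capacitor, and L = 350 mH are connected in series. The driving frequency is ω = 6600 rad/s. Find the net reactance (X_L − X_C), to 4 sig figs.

1419 Ω

X_L = ωL = 2310 Ω
X_C = 1/(ωC) = 891.3 Ω
X = 2310 − 891.3 = 1419 Ω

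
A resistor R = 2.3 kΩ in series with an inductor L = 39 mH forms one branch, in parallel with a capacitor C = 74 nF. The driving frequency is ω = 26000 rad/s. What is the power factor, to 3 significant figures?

0.202

X_L = ωL = 1010 Ω
X_C = 1/(ωC) = 520 Ω
Branch 1 (R+jX_L): Z₁ = 2300 + j1010 Ω, |Z₁| = 2510 Ω
Branch 2 (−jX_C): Z₂ = −j520 Ω
Parallel: Z = Z₁Z₂/(Z₁+Z₂), |Z| = 555 Ω, ∠Z = -78.3°
cos φ = cos(-78.3°) = 0.202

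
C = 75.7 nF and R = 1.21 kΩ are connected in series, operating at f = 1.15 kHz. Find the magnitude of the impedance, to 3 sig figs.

ω = 2πf = 7226 rad/s
X_C = 1/(ωC) = 1830 Ω
Z = 1210 − j1830 Ω
|Z| = √(1210² + 1830²) = 2190 Ω

2190 Ω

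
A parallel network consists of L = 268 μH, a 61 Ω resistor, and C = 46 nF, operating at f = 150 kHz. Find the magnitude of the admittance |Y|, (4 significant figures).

ω = 2πf = 942500 rad/s
X_L = ωL = 252.6 Ω
X_C = 1/(ωC) = 23.07 Ω
Parallel: admittances add. Y = 1/R + 1/(jωL) + jωC
Y = (0.01639 + j0.03939) S
|Y| = 0.04267 S → |Z| = 1/|Y| = 23.44 Ω, ∠Z = −∠Y = -67.41°

42.67 mS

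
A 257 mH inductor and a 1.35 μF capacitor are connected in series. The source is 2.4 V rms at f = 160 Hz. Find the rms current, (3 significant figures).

ω = 2πf = 1005 rad/s
X_L = ωL = 258 Ω
X_C = 1/(ωC) = 737 Ω
Net reactance X = X_L − X_C = -478 Ω
Z = − j478 Ω
|Z| = √(0² + 478²) = 478 Ω
I = V/|Z| = 2.4/478 = 5.02 mA

5.02 mA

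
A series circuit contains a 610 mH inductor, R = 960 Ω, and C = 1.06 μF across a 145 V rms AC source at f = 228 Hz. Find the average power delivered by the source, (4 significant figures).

ω = 2πf = 1433 rad/s
X_L = ωL = 873.9 Ω
X_C = 1/(ωC) = 658.5 Ω
Net reactance X = X_L − X_C = 215.3 Ω
Z = 960.0 + j215.3 Ω
|Z| = √(960.0² + 215.3²) = 983.9 Ω
∠Z = arctan(215.3/960.0) = 12.64°
I = V/|Z| = 147.4 mA
P = VI cos φ = 145 × 0.1474 × cos(12.64°) = 20.85 W

20.85 W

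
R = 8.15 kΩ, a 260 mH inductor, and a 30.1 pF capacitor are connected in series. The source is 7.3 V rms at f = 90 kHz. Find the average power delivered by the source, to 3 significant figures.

ω = 2πf = 565500 rad/s
X_L = ωL = 147000 Ω
X_C = 1/(ωC) = 58800 Ω
Net reactance X = X_L − X_C = 88300 Ω
Z = 8150 + j88300 Ω
|Z| = √(8150² + 88300²) = 88700 Ω
∠Z = arctan(88300/8150) = 84.7°
I = V/|Z| = 82.3 μA
P = VI cos φ = 7.3 × 8.23e-05 × cos(84.7°) = 55.3 μW

55.3 μW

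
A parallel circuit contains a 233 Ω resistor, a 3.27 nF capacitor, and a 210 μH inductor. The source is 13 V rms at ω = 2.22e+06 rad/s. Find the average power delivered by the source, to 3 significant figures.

X_L = ωL = 466 Ω
X_C = 1/(ωC) = 138 Ω
Parallel: admittances add. Y = 1/R + 1/(jωL) + jωC
Y = (0.00429 + j0.00511) S
|Y| = 0.00668 S → |Z| = 1/|Y| = 150 Ω, ∠Z = −∠Y = -50.0°
I = V/|Z| = 86.8 mA
P = VI cos φ = 13 × 0.0868 × cos(-50.0°) = 725 mW

725 mW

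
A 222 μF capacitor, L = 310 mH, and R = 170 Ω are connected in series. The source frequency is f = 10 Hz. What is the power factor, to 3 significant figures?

ω = 2πf = 62.83 rad/s
X_L = ωL = 19.5 Ω
X_C = 1/(ωC) = 71.7 Ω
Net reactance X = X_L − X_C = -52.2 Ω
Z = 170 − j52.2 Ω
|Z| = √(170² + 52.2²) = 178 Ω
∠Z = arctan(-52.2/170) = -17.1°
cos φ = cos(-17.1°) = 0.956

0.956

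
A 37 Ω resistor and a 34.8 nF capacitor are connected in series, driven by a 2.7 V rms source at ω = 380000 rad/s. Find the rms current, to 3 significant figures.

X_C = 1/(ωC) = 75.6 Ω
Z = 37.0 − j75.6 Ω
|Z| = √(37.0² + 75.6²) = 84.2 Ω
I = V/|Z| = 2.7/84.2 = 32.1 mA

32.1 mA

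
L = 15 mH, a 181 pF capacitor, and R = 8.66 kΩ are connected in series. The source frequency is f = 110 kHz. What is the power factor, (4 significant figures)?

0.9644

ω = 2πf = 691200 rad/s
X_L = ωL = 10370 Ω
X_C = 1/(ωC) = 7994 Ω
Net reactance X = X_L − X_C = 2374 Ω
Z = 8660 + j2374 Ω
|Z| = √(8660² + 2374²) = 8979 Ω
∠Z = arctan(2374/8660) = 15.33°
cos φ = cos(15.33°) = 0.9644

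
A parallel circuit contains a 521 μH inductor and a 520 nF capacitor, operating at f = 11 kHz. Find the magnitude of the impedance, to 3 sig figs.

122 Ω

ω = 2πf = 69120 rad/s
X_L = ωL = 36.0 Ω
X_C = 1/(ωC) = 27.8 Ω
Parallel: admittances add. Y = 1/(jωL) + jωC
Y = (0 + j0.00817) S
|Y| = 0.00817 S → |Z| = 1/|Y| = 122 Ω, ∠Z = −∠Y = -90.0°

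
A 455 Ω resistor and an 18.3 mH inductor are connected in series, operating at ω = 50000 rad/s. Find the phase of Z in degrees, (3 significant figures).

63.6°

X_L = ωL = 915 Ω
Z = 455 + j915 Ω
|Z| = √(455² + 915²) = 1020 Ω
∠Z = arctan(915/455) = 63.6°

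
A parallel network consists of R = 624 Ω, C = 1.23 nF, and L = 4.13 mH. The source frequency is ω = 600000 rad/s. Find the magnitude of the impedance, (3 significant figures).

X_L = ωL = 2480 Ω
X_C = 1/(ωC) = 1360 Ω
Parallel: admittances add. Y = 1/R + 1/(jωL) + jωC
Y = (0.00160 + j0.000334) S
|Y| = 0.00164 S → |Z| = 1/|Y| = 611 Ω, ∠Z = −∠Y = -11.8°

611 Ω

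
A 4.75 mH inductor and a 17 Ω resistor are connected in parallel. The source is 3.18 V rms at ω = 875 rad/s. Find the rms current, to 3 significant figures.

788 mA

X_L = ωL = 4.16 Ω
Parallel: admittances add. Y = 1/R + 1/(jωL)
Y = (0.0588 − j0.241) S
|Y| = 0.248 S → |Z| = 1/|Y| = 4.04 Ω, ∠Z = −∠Y = 76.3°
I = V/|Z| = 3.18/4.04 = 788 mA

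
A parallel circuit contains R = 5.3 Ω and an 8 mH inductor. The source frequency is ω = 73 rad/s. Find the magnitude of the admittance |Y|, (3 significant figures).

1.72 S

X_L = ωL = 0.584 Ω
Parallel: admittances add. Y = 1/R + 1/(jωL)
Y = (0.189 − j1.71) S
|Y| = 1.72 S → |Z| = 1/|Y| = 0.580 Ω, ∠Z = −∠Y = 83.7°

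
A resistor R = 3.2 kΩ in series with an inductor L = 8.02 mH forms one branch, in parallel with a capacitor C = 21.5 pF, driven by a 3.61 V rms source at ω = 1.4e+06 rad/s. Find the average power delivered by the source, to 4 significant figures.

X_L = ωL = 11230 Ω
X_C = 1/(ωC) = 33220 Ω
Branch 1 (R+jX_L): Z₁ = 3200 + j11230 Ω, |Z₁| = 11680 Ω
Branch 2 (−jX_C): Z₂ = −j33220 Ω
Parallel: Z = Z₁Z₂/(Z₁+Z₂), |Z| = 17450 Ω, ∠Z = 65.81°
I = V/|Z| = 206.9 μA
P = VI cos φ = 3.61 × 0.0002069 × cos(65.81°) = 305.9 μW

305.9 μW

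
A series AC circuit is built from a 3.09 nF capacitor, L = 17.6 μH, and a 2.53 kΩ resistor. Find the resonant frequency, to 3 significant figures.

ω₀ = 1/√(LC) = 1/√(1.76e-05 × 3.09e-09) = 4.288e+06 rad/s
f₀ = ω₀/(2π) = 682 kHz

682 kHz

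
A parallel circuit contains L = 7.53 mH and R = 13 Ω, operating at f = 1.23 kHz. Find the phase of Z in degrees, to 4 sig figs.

ω = 2πf = 7728 rad/s
X_L = ωL = 58.19 Ω
Parallel: admittances add. Y = 1/R + 1/(jωL)
Y = (0.07692 − j0.01718) S
|Y| = 0.07882 S → |Z| = 1/|Y| = 12.69 Ω, ∠Z = −∠Y = 12.59°

12.59°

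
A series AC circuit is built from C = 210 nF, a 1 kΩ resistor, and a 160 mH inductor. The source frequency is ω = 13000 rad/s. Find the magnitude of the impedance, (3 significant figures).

1980 Ω

X_L = ωL = 2080 Ω
X_C = 1/(ωC) = 366 Ω
Net reactance X = X_L − X_C = 1710 Ω
Z = 1000 + j1710 Ω
|Z| = √(1000² + 1710²) = 1980 Ω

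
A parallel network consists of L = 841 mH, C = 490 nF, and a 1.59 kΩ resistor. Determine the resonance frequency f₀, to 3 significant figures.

ω₀ = 1/√(LC) = 1/√(0.841 × 4.9e-07) = 1558 rad/s
f₀ = ω₀/(2π) = 248 Hz

248 Hz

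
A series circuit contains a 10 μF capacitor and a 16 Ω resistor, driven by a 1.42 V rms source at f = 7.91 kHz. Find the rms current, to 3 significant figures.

ω = 2πf = 49700 rad/s
X_C = 1/(ωC) = 2.01 Ω
Z = 16.0 − j2.01 Ω
|Z| = √(16.0² + 2.01²) = 16.1 Ω
I = V/|Z| = 1.42/16.1 = 88.1 mA

88.1 mA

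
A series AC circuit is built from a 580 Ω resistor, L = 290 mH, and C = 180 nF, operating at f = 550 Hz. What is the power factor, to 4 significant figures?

ω = 2πf = 3456 rad/s
X_L = ωL = 1002 Ω
X_C = 1/(ωC) = 1608 Ω
Net reactance X = X_L − X_C = -605.5 Ω
Z = 580.0 − j605.5 Ω
|Z| = √(580.0² + 605.5²) = 838.4 Ω
∠Z = arctan(-605.5/580.0) = -46.23°
cos φ = cos(-46.23°) = 0.6918

0.6918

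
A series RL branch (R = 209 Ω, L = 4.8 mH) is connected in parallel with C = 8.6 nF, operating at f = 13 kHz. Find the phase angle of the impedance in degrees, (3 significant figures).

ω = 2πf = 81680 rad/s
X_L = ωL = 392 Ω
X_C = 1/(ωC) = 1420 Ω
Branch 1 (R+jX_L): Z₁ = 209 + j392 Ω, |Z₁| = 444 Ω
Branch 2 (−jX_C): Z₂ = −j1420 Ω
Parallel: Z = Z₁Z₂/(Z₁+Z₂), |Z| = 601 Ω, ∠Z = 50.5°

50.5°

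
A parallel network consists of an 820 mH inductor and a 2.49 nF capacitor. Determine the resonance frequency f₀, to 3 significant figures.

ω₀ = 1/√(LC) = 1/√(0.82 × 2.49e-09) = 22130 rad/s
f₀ = ω₀/(2π) = 3.52 kHz

3.52 kHz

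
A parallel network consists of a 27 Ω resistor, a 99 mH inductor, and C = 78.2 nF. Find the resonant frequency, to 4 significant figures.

1.809 kHz

ω₀ = 1/√(LC) = 1/√(0.099 × 7.82e-08) = 11370 rad/s
f₀ = ω₀/(2π) = 1.809 kHz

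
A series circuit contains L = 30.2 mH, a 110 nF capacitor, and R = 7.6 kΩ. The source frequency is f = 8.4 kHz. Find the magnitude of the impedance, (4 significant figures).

ω = 2πf = 52780 rad/s
X_L = ωL = 1594 Ω
X_C = 1/(ωC) = 172.2 Ω
Net reactance X = X_L − X_C = 1422 Ω
Z = 7600 + j1422 Ω
|Z| = √(7600² + 1422²) = 7732 Ω

7732 Ω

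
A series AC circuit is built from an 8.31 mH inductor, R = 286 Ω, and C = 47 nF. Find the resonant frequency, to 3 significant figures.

ω₀ = 1/√(LC) = 1/√(0.00831 × 4.7e-08) = 50600 rad/s
f₀ = ω₀/(2π) = 8.05 kHz

8.05 kHz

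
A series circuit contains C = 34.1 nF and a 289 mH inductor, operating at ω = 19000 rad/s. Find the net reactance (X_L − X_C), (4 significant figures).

X_L = ωL = 5491 Ω
X_C = 1/(ωC) = 1543 Ω
X = 5491 − 1543 = 3948 Ω

3948 Ω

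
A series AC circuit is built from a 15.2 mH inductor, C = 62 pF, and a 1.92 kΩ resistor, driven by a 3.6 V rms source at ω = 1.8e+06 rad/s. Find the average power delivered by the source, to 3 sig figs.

72.7 μW

X_L = ωL = 27400 Ω
X_C = 1/(ωC) = 8960 Ω
Net reactance X = X_L − X_C = 18400 Ω
Z = 1920 + j18400 Ω
|Z| = √(1920² + 18400²) = 18500 Ω
∠Z = arctan(18400/1920) = 84.0°
I = V/|Z| = 195 μA
P = VI cos φ = 3.6 × 0.000195 × cos(84.0°) = 72.7 μW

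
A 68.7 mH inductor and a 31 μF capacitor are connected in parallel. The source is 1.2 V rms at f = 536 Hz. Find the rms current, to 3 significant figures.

ω = 2πf = 3368 rad/s
X_L = ωL = 231 Ω
X_C = 1/(ωC) = 9.58 Ω
Parallel: admittances add. Y = 1/(jωL) + jωC
Y = (0 + j0.100) S
|Y| = 0.100 S → |Z| = 1/|Y| = 9.99 Ω, ∠Z = −∠Y = -90.0°
I = V/|Z| = 1.2/9.99 = 120 mA

120 mA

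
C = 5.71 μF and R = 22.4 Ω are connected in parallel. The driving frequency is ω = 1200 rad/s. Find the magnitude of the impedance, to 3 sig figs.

X_C = 1/(ωC) = 146 Ω
Parallel: admittances add. Y = 1/R + jωC
Y = (0.0446 + j0.00685) S
|Y| = 0.0452 S → |Z| = 1/|Y| = 22.1 Ω, ∠Z = −∠Y = -8.73°

22.1 Ω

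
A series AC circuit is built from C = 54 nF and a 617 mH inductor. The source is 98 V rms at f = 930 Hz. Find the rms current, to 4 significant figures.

ω = 2πf = 5843 rad/s
X_L = ωL = 3605 Ω
X_C = 1/(ωC) = 3169 Ω
Net reactance X = X_L − X_C = 436.2 Ω
Z = j436.2 Ω
|Z| = √(0² + 436.2²) = 436.2 Ω
I = V/|Z| = 98/436.2 = 224.7 mA

224.7 mA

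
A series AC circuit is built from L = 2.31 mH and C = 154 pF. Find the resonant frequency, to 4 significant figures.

ω₀ = 1/√(LC) = 1/√(0.00231 × 1.54e-10) = 1.677e+06 rad/s
f₀ = ω₀/(2π) = 266.8 kHz

266.8 kHz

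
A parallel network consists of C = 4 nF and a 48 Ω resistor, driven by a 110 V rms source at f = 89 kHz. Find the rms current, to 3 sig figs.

2.30 A

ω = 2πf = 559200 rad/s
X_C = 1/(ωC) = 447 Ω
Parallel: admittances add. Y = 1/R + jωC
Y = (0.0208 + j0.00224) S
|Y| = 0.0210 S → |Z| = 1/|Y| = 47.7 Ω, ∠Z = −∠Y = -6.13°
I = V/|Z| = 110/47.7 = 2.30 A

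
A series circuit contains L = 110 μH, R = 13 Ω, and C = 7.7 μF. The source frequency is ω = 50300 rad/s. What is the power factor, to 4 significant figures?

X_L = ωL = 5.533 Ω
X_C = 1/(ωC) = 2.582 Ω
Net reactance X = X_L − X_C = 2.951 Ω
Z = 13.00 + j2.951 Ω
|Z| = √(13.00² + 2.951²) = 13.33 Ω
∠Z = arctan(2.951/13.00) = 12.79°
cos φ = cos(12.79°) = 0.9752

0.9752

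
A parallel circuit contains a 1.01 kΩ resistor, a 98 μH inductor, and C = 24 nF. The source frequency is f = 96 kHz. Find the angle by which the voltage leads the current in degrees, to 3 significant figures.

67.9°

ω = 2πf = 603200 rad/s
X_L = ωL = 59.1 Ω
X_C = 1/(ωC) = 69.1 Ω
Parallel: admittances add. Y = 1/R + 1/(jωL) + jωC
Y = (0.000990 − j0.00244) S
|Y| = 0.00263 S → |Z| = 1/|Y| = 380 Ω, ∠Z = −∠Y = 67.9°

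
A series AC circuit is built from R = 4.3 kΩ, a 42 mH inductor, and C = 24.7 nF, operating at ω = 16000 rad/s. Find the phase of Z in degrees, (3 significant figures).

X_L = ωL = 672 Ω
X_C = 1/(ωC) = 2530 Ω
Net reactance X = X_L − X_C = -1860 Ω
Z = 4300 − j1860 Ω
|Z| = √(4300² + 1860²) = 4680 Ω
∠Z = arctan(-1860/4300) = -23.4°

-23.4°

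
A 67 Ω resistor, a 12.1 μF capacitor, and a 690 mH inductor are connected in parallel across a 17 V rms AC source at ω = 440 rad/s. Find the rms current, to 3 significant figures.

X_L = ωL = 304 Ω
X_C = 1/(ωC) = 188 Ω
Parallel: admittances add. Y = 1/R + 1/(jωL) + jωC
Y = (0.0149 + j0.00203) S
|Y| = 0.0151 S → |Z| = 1/|Y| = 66.4 Ω, ∠Z = −∠Y = -7.75°
I = V/|Z| = 17/66.4 = 256 mA

256 mA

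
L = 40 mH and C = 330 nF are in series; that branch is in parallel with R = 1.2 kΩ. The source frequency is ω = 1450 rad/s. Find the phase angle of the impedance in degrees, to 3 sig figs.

-30.6°

X_L = ωL = 58.0 Ω
X_C = 1/(ωC) = 2090 Ω
Branch 1: Z₁ = R = 1200 Ω
Branch 2 (series LC): Z₂ = j(X_L − X_C) = −j2030 Ω
Parallel: Z = Z₁Z₂/(Z₁+Z₂), |Z| = 1030 Ω, ∠Z = -30.6°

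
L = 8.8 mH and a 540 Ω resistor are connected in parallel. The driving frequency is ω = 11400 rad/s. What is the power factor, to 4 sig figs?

X_L = ωL = 100.3 Ω
Parallel: admittances add. Y = 1/R + 1/(jωL)
Y = (0.001852 − j0.009968) S
|Y| = 0.01014 S → |Z| = 1/|Y| = 98.63 Ω, ∠Z = −∠Y = 79.48°
cos φ = cos(79.48°) = 0.1827

0.1827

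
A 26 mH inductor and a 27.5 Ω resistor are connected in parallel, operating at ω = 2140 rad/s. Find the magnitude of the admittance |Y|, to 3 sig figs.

X_L = ωL = 55.6 Ω
Parallel: admittances add. Y = 1/R + 1/(jωL)
Y = (0.0364 − j0.0180) S
|Y| = 0.0406 S → |Z| = 1/|Y| = 24.7 Ω, ∠Z = −∠Y = 26.3°

40.6 mS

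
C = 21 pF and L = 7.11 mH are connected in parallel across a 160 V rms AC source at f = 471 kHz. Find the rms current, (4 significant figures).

2.339 mA

ω = 2πf = 2.959e+06 rad/s
X_L = ωL = 21040 Ω
X_C = 1/(ωC) = 16090 Ω
Parallel: admittances add. Y = 1/(jωL) + jωC
Y = (0 + j1.462e-05) S
|Y| = 1.462e-05 S → |Z| = 1/|Y| = 68390 Ω, ∠Z = −∠Y = -90.00°
I = V/|Z| = 160/68390 = 2.339 mA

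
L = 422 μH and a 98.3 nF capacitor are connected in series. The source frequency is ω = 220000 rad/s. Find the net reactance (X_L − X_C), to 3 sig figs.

X_L = ωL = 92.8 Ω
X_C = 1/(ωC) = 46.2 Ω
X = 92.8 − 46.2 = 46.6 Ω

46.6 Ω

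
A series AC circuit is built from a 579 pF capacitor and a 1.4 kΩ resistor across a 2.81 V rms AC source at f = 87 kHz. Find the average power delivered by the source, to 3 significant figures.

926 μW

ω = 2πf = 546600 rad/s
X_C = 1/(ωC) = 3160 Ω
Z = 1400 − j3160 Ω
|Z| = √(1400² + 3160²) = 3460 Ω
∠Z = arctan(-3160/1400) = -66.1°
I = V/|Z| = 813 μA
P = VI cos φ = 2.81 × 0.000813 × cos(-66.1°) = 926 μW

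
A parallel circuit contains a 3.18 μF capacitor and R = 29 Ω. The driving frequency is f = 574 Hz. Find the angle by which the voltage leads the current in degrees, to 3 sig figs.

ω = 2πf = 3607 rad/s
X_C = 1/(ωC) = 87.2 Ω
Parallel: admittances add. Y = 1/R + jωC
Y = (0.0345 + j0.0115) S
|Y| = 0.0363 S → |Z| = 1/|Y| = 27.5 Ω, ∠Z = −∠Y = -18.4°

-18.4°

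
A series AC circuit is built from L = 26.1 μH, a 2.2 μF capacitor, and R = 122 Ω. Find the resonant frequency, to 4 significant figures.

ω₀ = 1/√(LC) = 1/√(2.61e-05 × 2.2e-06) = 132000 rad/s
f₀ = ω₀/(2π) = 21.00 kHz

21.00 kHz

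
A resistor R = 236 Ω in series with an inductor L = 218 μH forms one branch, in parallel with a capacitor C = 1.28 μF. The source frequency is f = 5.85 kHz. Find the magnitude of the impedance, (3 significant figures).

ω = 2πf = 36760 rad/s
X_L = ωL = 8.01 Ω
X_C = 1/(ωC) = 21.3 Ω
Branch 1 (R+jX_L): Z₁ = 236 + j8.01 Ω, |Z₁| = 236 Ω
Branch 2 (−jX_C): Z₂ = −j21.3 Ω
Parallel: Z = Z₁Z₂/(Z₁+Z₂), |Z| = 21.2 Ω, ∠Z = -84.8°

21.2 Ω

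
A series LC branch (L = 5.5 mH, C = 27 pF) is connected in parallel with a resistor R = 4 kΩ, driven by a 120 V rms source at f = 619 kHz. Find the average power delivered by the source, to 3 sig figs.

ω = 2πf = 3.889e+06 rad/s
X_L = ωL = 21400 Ω
X_C = 1/(ωC) = 9520 Ω
Branch 1: Z₁ = R = 4000 Ω
Branch 2 (series LC): Z₂ = j(X_L − X_C) = j11900 Ω
Parallel: Z = Z₁Z₂/(Z₁+Z₂), |Z| = 3790 Ω, ∠Z = 18.6°
I = V/|Z| = 31.7 mA
P = VI cos φ = 120 × 0.0317 × cos(18.6°) = 3.60 W

3.60 W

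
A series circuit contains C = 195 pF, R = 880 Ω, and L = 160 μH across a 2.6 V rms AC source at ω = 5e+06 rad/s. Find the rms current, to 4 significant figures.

X_L = ωL = 800.0 Ω
X_C = 1/(ωC) = 1026 Ω
Net reactance X = X_L − X_C = -225.6 Ω
Z = 880.0 − j225.6 Ω
|Z| = √(880.0² + 225.6²) = 908.5 Ω
I = V/|Z| = 2.6/908.5 = 2.862 mA

2.862 mA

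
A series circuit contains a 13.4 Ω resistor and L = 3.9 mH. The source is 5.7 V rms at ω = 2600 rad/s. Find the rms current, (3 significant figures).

339 mA

X_L = ωL = 10.1 Ω
Z = 13.4 + j10.1 Ω
|Z| = √(13.4² + 10.1²) = 16.8 Ω
I = V/|Z| = 5.7/16.8 = 339 mA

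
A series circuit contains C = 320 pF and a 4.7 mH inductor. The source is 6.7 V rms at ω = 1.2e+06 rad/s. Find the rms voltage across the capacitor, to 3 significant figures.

X_L = ωL = 5640 Ω
X_C = 1/(ωC) = 2600 Ω
Net reactance X = X_L − X_C = 3040 Ω
Z = j3040 Ω
|Z| = √(0² + 3040²) = 3040 Ω
I = V/|Z| = 2.21 mA
V_C = I·|Z_C| = 0.00221 × 2600 = 5.75 V

5.75 V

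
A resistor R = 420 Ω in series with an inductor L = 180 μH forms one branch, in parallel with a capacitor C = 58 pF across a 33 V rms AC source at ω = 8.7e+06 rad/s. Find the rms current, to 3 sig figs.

X_L = ωL = 1570 Ω
X_C = 1/(ωC) = 1980 Ω
Branch 1 (R+jX_L): Z₁ = 420 + j1570 Ω, |Z₁| = 1620 Ω
Branch 2 (−jX_C): Z₂ = −j1980 Ω
Parallel: Z = Z₁Z₂/(Z₁+Z₂), |Z| = 5440 Ω, ∠Z = 29.7°
I = V/|Z| = 33/5440 = 6.07 mA

6.07 mA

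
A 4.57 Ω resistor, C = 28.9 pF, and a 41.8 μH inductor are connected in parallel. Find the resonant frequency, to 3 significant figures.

ω₀ = 1/√(LC) = 1/√(4.18e-05 × 2.89e-11) = 2.877e+07 rad/s
f₀ = ω₀/(2π) = 4.58 MHz

4.58 MHz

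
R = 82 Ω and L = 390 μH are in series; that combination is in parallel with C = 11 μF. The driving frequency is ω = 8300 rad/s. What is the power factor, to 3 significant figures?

X_L = ωL = 3.24 Ω
X_C = 1/(ωC) = 11.0 Ω
Branch 1 (R+jX_L): Z₁ = 82.0 + j3.24 Ω, |Z₁| = 82.1 Ω
Branch 2 (−jX_C): Z₂ = −j11.0 Ω
Parallel: Z = Z₁Z₂/(Z₁+Z₂), |Z| = 10.9 Ω, ∠Z = -82.4°
cos φ = cos(-82.4°) = 0.133

0.133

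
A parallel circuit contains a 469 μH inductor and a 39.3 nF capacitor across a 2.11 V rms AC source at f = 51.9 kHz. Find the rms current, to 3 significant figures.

ω = 2πf = 326100 rad/s
X_L = ωL = 153 Ω
X_C = 1/(ωC) = 78.0 Ω
Parallel: admittances add. Y = 1/(jωL) + jωC
Y = (0 + j0.00628) S
|Y| = 0.00628 S → |Z| = 1/|Y| = 159 Ω, ∠Z = −∠Y = -90.0°
I = V/|Z| = 2.11/159 = 13.2 mA

13.2 mA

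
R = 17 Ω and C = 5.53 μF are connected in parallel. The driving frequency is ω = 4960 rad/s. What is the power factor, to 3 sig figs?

0.906

X_C = 1/(ωC) = 36.5 Ω
Parallel: admittances add. Y = 1/R + jωC
Y = (0.0588 + j0.0274) S
|Y| = 0.0649 S → |Z| = 1/|Y| = 15.4 Ω, ∠Z = −∠Y = -25.0°
cos φ = cos(-25.0°) = 0.906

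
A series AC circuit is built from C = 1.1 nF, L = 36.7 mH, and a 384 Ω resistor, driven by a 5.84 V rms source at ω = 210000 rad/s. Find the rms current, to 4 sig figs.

1.718 mA

X_L = ωL = 7707 Ω
X_C = 1/(ωC) = 4329 Ω
Net reactance X = X_L − X_C = 3378 Ω
Z = 384.0 + j3378 Ω
|Z| = √(384.0² + 3378²) = 3400 Ω
I = V/|Z| = 5.84/3400 = 1.718 mA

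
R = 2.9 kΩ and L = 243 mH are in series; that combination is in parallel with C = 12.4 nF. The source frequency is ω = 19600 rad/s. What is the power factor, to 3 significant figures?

X_L = ωL = 4760 Ω
X_C = 1/(ωC) = 4110 Ω
Branch 1 (R+jX_L): Z₁ = 2900 + j4760 Ω, |Z₁| = 5580 Ω
Branch 2 (−jX_C): Z₂ = −j4110 Ω
Parallel: Z = Z₁Z₂/(Z₁+Z₂), |Z| = 7720 Ω, ∠Z = -43.9°
cos φ = cos(-43.9°) = 0.720

0.720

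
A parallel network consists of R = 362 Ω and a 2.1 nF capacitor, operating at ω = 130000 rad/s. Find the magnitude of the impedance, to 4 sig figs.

X_C = 1/(ωC) = 3663 Ω
Parallel: admittances add. Y = 1/R + jωC
Y = (0.002762 + j0.0002730) S
|Y| = 0.002776 S → |Z| = 1/|Y| = 360.2 Ω, ∠Z = −∠Y = -5.644°

360.2 Ω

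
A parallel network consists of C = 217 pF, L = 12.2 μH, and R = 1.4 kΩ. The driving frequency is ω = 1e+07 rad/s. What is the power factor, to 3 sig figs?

0.118

X_L = ωL = 122 Ω
X_C = 1/(ωC) = 461 Ω
Parallel: admittances add. Y = 1/R + 1/(jωL) + jωC
Y = (0.000714 − j0.00603) S
|Y| = 0.00607 S → |Z| = 1/|Y| = 165 Ω, ∠Z = −∠Y = 83.2°
cos φ = cos(83.2°) = 0.118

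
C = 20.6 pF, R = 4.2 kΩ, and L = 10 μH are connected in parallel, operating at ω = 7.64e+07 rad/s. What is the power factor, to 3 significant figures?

X_L = ωL = 764 Ω
X_C = 1/(ωC) = 635 Ω
Parallel: admittances add. Y = 1/R + 1/(jωL) + jωC
Y = (0.000238 + j0.000265) S
|Y| = 0.000356 S → |Z| = 1/|Y| = 2810 Ω, ∠Z = −∠Y = -48.1°
cos φ = cos(-48.1°) = 0.668

0.668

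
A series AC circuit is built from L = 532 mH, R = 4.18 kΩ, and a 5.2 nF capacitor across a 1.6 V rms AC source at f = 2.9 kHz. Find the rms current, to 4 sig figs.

374.9 μA

ω = 2πf = 18220 rad/s
X_L = ωL = 9694 Ω
X_C = 1/(ωC) = 10550 Ω
Net reactance X = X_L − X_C = -860.3 Ω
Z = 4180 − j860.3 Ω
|Z| = √(4180² + 860.3²) = 4268 Ω
I = V/|Z| = 1.6/4268 = 374.9 μA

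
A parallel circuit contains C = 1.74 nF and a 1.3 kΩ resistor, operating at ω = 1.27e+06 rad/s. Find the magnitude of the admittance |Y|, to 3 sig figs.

X_C = 1/(ωC) = 453 Ω
Parallel: admittances add. Y = 1/R + jωC
Y = (0.000769 + j0.00221) S
|Y| = 0.00234 S → |Z| = 1/|Y| = 427 Ω, ∠Z = −∠Y = -70.8°

2.34 mS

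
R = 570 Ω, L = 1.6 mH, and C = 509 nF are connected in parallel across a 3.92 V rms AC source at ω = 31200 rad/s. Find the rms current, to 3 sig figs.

17.7 mA

X_L = ωL = 49.9 Ω
X_C = 1/(ωC) = 63.0 Ω
Parallel: admittances add. Y = 1/R + 1/(jωL) + jωC
Y = (0.00175 − j0.00415) S
|Y| = 0.00451 S → |Z| = 1/|Y| = 222 Ω, ∠Z = −∠Y = 67.1°
I = V/|Z| = 3.92/222 = 17.7 mA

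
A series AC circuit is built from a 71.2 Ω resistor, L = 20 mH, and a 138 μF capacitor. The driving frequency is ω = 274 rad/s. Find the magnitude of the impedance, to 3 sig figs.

74.2 Ω

X_L = ωL = 5.48 Ω
X_C = 1/(ωC) = 26.4 Ω
Net reactance X = X_L − X_C = -21.0 Ω
Z = 71.2 − j21.0 Ω
|Z| = √(71.2² + 21.0²) = 74.2 Ω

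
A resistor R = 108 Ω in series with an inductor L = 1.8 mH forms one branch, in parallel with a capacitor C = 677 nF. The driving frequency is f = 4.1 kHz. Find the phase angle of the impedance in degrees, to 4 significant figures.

ω = 2πf = 25760 rad/s
X_L = ωL = 46.37 Ω
X_C = 1/(ωC) = 57.34 Ω
Branch 1 (R+jX_L): Z₁ = 108.0 + j46.37 Ω, |Z₁| = 117.5 Ω
Branch 2 (−jX_C): Z₂ = −j57.34 Ω
Parallel: Z = Z₁Z₂/(Z₁+Z₂), |Z| = 62.08 Ω, ∠Z = -60.96°

-60.96°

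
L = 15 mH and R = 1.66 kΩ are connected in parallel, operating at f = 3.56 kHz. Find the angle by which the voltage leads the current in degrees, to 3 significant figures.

ω = 2πf = 22370 rad/s
X_L = ωL = 336 Ω
Parallel: admittances add. Y = 1/R + 1/(jωL)
Y = (0.000602 − j0.00298) S
|Y| = 0.00304 S → |Z| = 1/|Y| = 329 Ω, ∠Z = −∠Y = 78.6°

78.6°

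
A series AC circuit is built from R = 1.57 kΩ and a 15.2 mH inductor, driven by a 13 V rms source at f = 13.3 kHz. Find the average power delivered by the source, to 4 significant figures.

65.06 mW

ω = 2πf = 83570 rad/s
X_L = ωL = 1270 Ω
Z = 1570 + j1270 Ω
|Z| = √(1570² + 1270²) = 2019 Ω
∠Z = arctan(1270/1570) = 38.97°
I = V/|Z| = 6.437 mA
P = VI cos φ = 13 × 0.006437 × cos(38.97°) = 65.06 mW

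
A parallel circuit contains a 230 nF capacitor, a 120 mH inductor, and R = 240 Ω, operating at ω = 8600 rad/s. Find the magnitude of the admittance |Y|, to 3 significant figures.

X_L = ωL = 1030 Ω
X_C = 1/(ωC) = 506 Ω
Parallel: admittances add. Y = 1/R + 1/(jωL) + jωC
Y = (0.00417 + j0.00101) S
|Y| = 0.00429 S → |Z| = 1/|Y| = 233 Ω, ∠Z = −∠Y = -13.6°

4.29 mS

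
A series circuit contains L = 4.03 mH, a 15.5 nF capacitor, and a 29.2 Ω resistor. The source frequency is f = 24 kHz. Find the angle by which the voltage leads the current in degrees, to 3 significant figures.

ω = 2πf = 150800 rad/s
X_L = ωL = 608 Ω
X_C = 1/(ωC) = 428 Ω
Net reactance X = X_L − X_C = 180 Ω
Z = 29.2 + j180 Ω
|Z| = √(29.2² + 180²) = 182 Ω
∠Z = arctan(180/29.2) = 80.8°

80.8°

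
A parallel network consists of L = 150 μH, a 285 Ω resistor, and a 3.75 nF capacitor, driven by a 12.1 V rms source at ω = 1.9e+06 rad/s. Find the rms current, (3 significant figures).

61.0 mA

X_L = ωL = 285 Ω
X_C = 1/(ωC) = 140 Ω
Parallel: admittances add. Y = 1/R + 1/(jωL) + jωC
Y = (0.00351 + j0.00362) S
|Y| = 0.00504 S → |Z| = 1/|Y| = 198 Ω, ∠Z = −∠Y = -45.9°
I = V/|Z| = 12.1/198 = 61.0 mA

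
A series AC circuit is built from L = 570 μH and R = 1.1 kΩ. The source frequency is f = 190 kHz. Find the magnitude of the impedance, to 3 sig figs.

1290 Ω

ω = 2πf = 1.194e+06 rad/s
X_L = ωL = 680 Ω
Z = 1100 + j680 Ω
|Z| = √(1100² + 680²) = 1290 Ω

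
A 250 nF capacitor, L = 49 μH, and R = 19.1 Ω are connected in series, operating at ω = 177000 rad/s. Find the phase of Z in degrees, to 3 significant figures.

X_L = ωL = 8.67 Ω
X_C = 1/(ωC) = 22.6 Ω
Net reactance X = X_L − X_C = -13.9 Ω
Z = 19.1 − j13.9 Ω
|Z| = √(19.1² + 13.9²) = 23.6 Ω
∠Z = arctan(-13.9/19.1) = -36.1°

-36.1°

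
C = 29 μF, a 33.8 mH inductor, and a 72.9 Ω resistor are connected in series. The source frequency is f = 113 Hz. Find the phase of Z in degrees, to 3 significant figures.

-18.6°

ω = 2πf = 710.0 rad/s
X_L = ωL = 24.0 Ω
X_C = 1/(ωC) = 48.6 Ω
Net reactance X = X_L − X_C = -24.6 Ω
Z = 72.9 − j24.6 Ω
|Z| = √(72.9² + 24.6²) = 76.9 Ω
∠Z = arctan(-24.6/72.9) = -18.6°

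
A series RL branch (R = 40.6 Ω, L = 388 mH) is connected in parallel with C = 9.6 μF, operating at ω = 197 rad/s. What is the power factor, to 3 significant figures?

X_L = ωL = 76.4 Ω
X_C = 1/(ωC) = 529 Ω
Branch 1 (R+jX_L): Z₁ = 40.6 + j76.4 Ω, |Z₁| = 86.5 Ω
Branch 2 (−jX_C): Z₂ = −j529 Ω
Parallel: Z = Z₁Z₂/(Z₁+Z₂), |Z| = 101 Ω, ∠Z = 56.9°
cos φ = cos(56.9°) = 0.546

0.546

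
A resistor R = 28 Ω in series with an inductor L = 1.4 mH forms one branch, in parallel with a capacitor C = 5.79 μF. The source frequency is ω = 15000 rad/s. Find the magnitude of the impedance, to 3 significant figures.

13.6 Ω

X_L = ωL = 21.0 Ω
X_C = 1/(ωC) = 11.5 Ω
Branch 1 (R+jX_L): Z₁ = 28.0 + j21.0 Ω, |Z₁| = 35.0 Ω
Branch 2 (−jX_C): Z₂ = −j11.5 Ω
Parallel: Z = Z₁Z₂/(Z₁+Z₂), |Z| = 13.6 Ω, ∠Z = -71.8°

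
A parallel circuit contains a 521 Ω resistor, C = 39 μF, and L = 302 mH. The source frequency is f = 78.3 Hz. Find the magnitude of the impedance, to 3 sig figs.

79.3 Ω

ω = 2πf = 492.0 rad/s
X_L = ωL = 149 Ω
X_C = 1/(ωC) = 52.1 Ω
Parallel: admittances add. Y = 1/R + 1/(jωL) + jωC
Y = (0.00192 + j0.0125) S
|Y| = 0.0126 S → |Z| = 1/|Y| = 79.3 Ω, ∠Z = −∠Y = -81.2°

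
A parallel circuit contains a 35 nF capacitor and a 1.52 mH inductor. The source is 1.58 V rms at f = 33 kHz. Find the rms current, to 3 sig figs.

6.45 mA

ω = 2πf = 207300 rad/s
X_L = ωL = 315 Ω
X_C = 1/(ωC) = 138 Ω
Parallel: admittances add. Y = 1/(jωL) + jωC
Y = (0 + j0.00408) S
|Y| = 0.00408 S → |Z| = 1/|Y| = 245 Ω, ∠Z = −∠Y = -90.0°
I = V/|Z| = 1.58/245 = 6.45 mA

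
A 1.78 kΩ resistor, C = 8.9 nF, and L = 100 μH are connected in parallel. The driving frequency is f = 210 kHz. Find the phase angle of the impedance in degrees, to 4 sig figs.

ω = 2πf = 1.319e+06 rad/s
X_L = ωL = 131.9 Ω
X_C = 1/(ωC) = 85.16 Ω
Parallel: admittances add. Y = 1/R + 1/(jωL) + jωC
Y = (0.0005618 + j0.004164) S
|Y| = 0.004202 S → |Z| = 1/|Y| = 238.0 Ω, ∠Z = −∠Y = -82.32°

-82.32°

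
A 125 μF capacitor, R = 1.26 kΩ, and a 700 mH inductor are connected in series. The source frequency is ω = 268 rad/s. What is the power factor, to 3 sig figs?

0.992

X_L = ωL = 188 Ω
X_C = 1/(ωC) = 29.9 Ω
Net reactance X = X_L − X_C = 158 Ω
Z = 1260 + j158 Ω
|Z| = √(1260² + 158²) = 1270 Ω
∠Z = arctan(158/1260) = 7.14°
cos φ = cos(7.14°) = 0.992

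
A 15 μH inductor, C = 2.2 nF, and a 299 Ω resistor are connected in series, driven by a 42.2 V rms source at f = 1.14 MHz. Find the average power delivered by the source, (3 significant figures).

ω = 2πf = 7.163e+06 rad/s
X_L = ωL = 107 Ω
X_C = 1/(ωC) = 63.5 Ω
Net reactance X = X_L − X_C = 44.0 Ω
Z = 299 + j44.0 Ω
|Z| = √(299² + 44.0²) = 302 Ω
∠Z = arctan(44.0/299) = 8.37°
I = V/|Z| = 140 mA
P = VI cos φ = 42.2 × 0.140 × cos(8.37°) = 5.83 W

5.83 W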